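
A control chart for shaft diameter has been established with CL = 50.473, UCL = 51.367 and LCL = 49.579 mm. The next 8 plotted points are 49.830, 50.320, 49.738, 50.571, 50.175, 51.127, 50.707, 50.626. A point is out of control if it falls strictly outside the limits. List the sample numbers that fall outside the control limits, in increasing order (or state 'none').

All 8 points lie within [49.579, 51.367].

none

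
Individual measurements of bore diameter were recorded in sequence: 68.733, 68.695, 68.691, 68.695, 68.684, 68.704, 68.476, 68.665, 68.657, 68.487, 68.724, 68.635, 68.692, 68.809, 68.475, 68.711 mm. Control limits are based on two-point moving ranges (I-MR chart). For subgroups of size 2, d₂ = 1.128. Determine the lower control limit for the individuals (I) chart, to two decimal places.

68.35

X̄ = (68.733 + 68.695 + 68.691 + 68.695 + 68.684 + 68.704 + 68.476 + 68.665 + 68.657 + 68.487 + 68.724 + 68.635 + 68.692 + 68.809 + 68.475 + 68.711) / 16 = 68.6583
Moving ranges: 0.038, 0.004, 0.004, 0.011, 0.020, 0.228, 0.189, 0.008, 0.170, 0.237, 0.089, 0.057, 0.117, 0.334, 0.236; M̄R̄ = 1.7420 / 15 = 0.1161
LCL = X̄ − 3·M̄R̄/d₂ = 68.6583 − 3 × 0.1161 / 1.128 = 68.3494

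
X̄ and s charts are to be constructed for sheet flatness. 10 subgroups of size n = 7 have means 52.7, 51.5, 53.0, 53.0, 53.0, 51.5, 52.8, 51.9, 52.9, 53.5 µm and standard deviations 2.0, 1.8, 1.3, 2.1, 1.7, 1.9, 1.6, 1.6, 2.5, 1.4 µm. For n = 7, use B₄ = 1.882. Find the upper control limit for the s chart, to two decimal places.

s̄ = (2.0 + 1.8 + 1.3 + 2.1 + 1.7 + 1.9 + 1.6 + 1.6 + 2.5 + 1.4) / 10 = 1.7900
UCL_s = B₄·s̄ = 1.882 × 1.7900 = 3.3688

3.37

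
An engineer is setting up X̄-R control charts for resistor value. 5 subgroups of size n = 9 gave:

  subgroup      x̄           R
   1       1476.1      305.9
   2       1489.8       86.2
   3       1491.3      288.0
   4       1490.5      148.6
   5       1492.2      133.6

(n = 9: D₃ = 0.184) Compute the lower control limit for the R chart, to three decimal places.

35.413

R̄ = (305.9 + 86.2 + 288.0 + 148.6 + 133.6) / 5 = 962.3000 / 5 = 192.4600
LCL_R = D₃·R̄ = 0.184 × 192.4600 = 35.4126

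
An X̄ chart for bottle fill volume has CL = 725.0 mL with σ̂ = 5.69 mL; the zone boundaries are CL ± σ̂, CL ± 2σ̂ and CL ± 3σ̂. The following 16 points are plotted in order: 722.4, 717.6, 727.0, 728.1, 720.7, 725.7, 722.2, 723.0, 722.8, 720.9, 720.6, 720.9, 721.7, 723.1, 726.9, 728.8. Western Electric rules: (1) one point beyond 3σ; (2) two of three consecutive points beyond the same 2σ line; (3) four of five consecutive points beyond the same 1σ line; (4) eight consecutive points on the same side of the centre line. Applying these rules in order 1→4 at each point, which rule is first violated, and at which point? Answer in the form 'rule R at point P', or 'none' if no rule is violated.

Zone of each point (C = within 1σ̂, B = 1σ̂–2σ̂, A = 2σ̂–3σ̂, * = beyond 3σ̂; sign = side of CL): 1:-C, 2:-B, 3:+C, 4:+C, 5:-C, 6:+C, 7:-C, 8:-C, 9:-C, 10:-C, 11:-C, 12:-C, 13:-C, 14:-C, 15:+C, 16:+C
Rule 4 (eight consecutive points on the same side of the centre line) is satisfied at point 14.

rule 4 at point 14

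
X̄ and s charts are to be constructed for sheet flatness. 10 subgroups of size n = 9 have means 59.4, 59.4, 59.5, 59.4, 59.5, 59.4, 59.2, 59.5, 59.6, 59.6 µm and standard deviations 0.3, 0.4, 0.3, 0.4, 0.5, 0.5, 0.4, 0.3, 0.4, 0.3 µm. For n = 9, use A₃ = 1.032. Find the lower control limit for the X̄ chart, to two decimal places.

X̄̄ = (59.4 + 59.4 + 59.5 + 59.4 + 59.5 + 59.4 + 59.2 + 59.5 + 59.6 + 59.6) / 10 = 59.4500
s̄ = (0.3 + 0.4 + 0.3 + 0.4 + 0.5 + 0.5 + 0.4 + 0.3 + 0.4 + 0.3) / 10 = 0.3800
LCL = X̄̄ − A₃·s̄ = 59.4500 − 1.032 × 0.3800 = 59.0578

59.06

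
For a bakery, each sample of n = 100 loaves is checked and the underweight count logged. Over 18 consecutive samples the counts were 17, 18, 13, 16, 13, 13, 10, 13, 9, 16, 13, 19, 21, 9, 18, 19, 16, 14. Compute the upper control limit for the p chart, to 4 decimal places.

p̄ = Σdᵢ / (k·n) = 267 / (18 × 100) = 0.14833
UCL = p̄ + 3·√(p̄(1−p̄)/n) = 0.14833 + 3 × √(0.14833×0.85167/100) = 0.14833 + 3 × 0.03554 = 0.25496

0.2550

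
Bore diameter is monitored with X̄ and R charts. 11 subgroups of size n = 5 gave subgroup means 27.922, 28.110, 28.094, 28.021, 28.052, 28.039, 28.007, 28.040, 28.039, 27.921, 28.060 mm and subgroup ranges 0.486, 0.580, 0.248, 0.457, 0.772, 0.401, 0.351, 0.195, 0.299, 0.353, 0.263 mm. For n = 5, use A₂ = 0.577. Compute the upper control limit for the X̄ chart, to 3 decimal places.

X̄̄ = (27.922 + 28.110 + 28.094 + 28.021 + 28.052 + 28.039 + 28.007 + 28.040 + 28.039 + 27.921 + 28.060) / 11 = 308.3050 / 11 = 28.0277
R̄ = (0.486 + 0.580 + 0.248 + 0.457 + 0.772 + 0.401 + 0.351 + 0.195 + 0.299 + 0.353 + 0.263) / 11 = 4.4050 / 11 = 0.4005
UCL = X̄̄ + A₂·R̄ = 28.0277 + 0.577 × 0.4005 = 28.2588

28.259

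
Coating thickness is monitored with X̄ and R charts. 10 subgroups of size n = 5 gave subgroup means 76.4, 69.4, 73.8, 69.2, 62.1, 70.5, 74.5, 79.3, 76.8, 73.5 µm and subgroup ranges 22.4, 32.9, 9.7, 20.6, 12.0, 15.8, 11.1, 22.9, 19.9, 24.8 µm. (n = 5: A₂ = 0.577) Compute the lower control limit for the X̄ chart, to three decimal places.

61.466

X̄̄ = (76.4 + 69.4 + 73.8 + 69.2 + 62.1 + 70.5 + 74.5 + 79.3 + 76.8 + 73.5) / 10 = 725.5000 / 10 = 72.5500
R̄ = (22.4 + 32.9 + 9.7 + 20.6 + 12.0 + 15.8 + 11.1 + 22.9 + 19.9 + 24.8) / 10 = 192.1000 / 10 = 19.2100
LCL = X̄̄ − A₂·R̄ = 72.5500 − 0.577 × 19.2100 = 61.4658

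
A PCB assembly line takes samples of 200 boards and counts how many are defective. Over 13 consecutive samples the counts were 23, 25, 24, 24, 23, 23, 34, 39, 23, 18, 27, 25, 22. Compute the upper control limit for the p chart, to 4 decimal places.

p̄ = Σdᵢ / (k·n) = 330 / (13 × 200) = 0.12692
UCL = p̄ + 3·√(p̄(1−p̄)/n) = 0.12692 + 3 × √(0.12692×0.87308/200) = 0.12692 + 3 × 0.02354 = 0.19754

0.1975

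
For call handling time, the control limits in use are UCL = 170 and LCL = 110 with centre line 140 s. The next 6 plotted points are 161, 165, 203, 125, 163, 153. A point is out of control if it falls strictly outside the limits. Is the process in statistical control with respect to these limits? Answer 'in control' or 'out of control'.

out of control

Compare each point to [110, 170]: sample 3 = 203 > UCL.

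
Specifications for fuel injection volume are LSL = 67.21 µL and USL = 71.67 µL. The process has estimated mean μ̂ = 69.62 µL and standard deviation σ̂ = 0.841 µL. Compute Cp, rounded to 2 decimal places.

Cp = (USL − LSL) / (6σ̂) = (71.67 − 67.21) / (6 × 0.841) = 4.4600 / 5.0460 = 0.8839

0.88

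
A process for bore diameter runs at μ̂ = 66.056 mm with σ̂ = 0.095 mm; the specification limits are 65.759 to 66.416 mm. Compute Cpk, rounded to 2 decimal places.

1.04

Cpu = (USL − μ̂) / (3σ̂) = (66.416 − 66.056) / (3 × 0.095) = 1.2632; Cpl = (μ̂ − LSL) / (3σ̂) = (66.056 − 65.759) / (3 × 0.095) = 1.0421; Cpk = min(Cpu, Cpl) = 1.0421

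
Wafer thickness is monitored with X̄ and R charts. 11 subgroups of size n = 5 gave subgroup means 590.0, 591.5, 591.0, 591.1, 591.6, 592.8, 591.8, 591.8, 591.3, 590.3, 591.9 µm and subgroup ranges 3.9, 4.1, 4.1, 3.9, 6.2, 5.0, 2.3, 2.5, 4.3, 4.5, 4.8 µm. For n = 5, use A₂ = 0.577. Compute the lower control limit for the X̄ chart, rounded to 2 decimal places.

X̄̄ = (590.0 + 591.5 + 591.0 + 591.1 + 591.6 + 592.8 + 591.8 + 591.8 + 591.3 + 590.3 + 591.9) / 11 = 6505.1000 / 11 = 591.3727
R̄ = (3.9 + 4.1 + 4.1 + 3.9 + 6.2 + 5.0 + 2.3 + 2.5 + 4.3 + 4.5 + 4.8) / 11 = 45.6000 / 11 = 4.1455
LCL = X̄̄ − A₂·R̄ = 591.3727 − 0.577 × 4.1455 = 588.9808

588.98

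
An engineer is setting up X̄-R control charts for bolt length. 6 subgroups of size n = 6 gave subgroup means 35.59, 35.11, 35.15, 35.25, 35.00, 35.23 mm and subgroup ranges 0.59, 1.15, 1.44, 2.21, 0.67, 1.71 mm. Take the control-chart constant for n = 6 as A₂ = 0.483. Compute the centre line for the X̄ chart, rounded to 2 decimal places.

35.22

X̄̄ = (35.59 + 35.11 + 35.15 + 35.25 + 35.00 + 35.23) / 6 = 211.3300 / 6 = 35.2217
CL = X̄̄ = 35.2217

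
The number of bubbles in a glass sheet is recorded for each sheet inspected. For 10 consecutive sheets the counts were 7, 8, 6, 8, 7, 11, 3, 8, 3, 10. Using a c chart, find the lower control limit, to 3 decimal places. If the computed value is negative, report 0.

c̄ = (7 + 8 + 6 + 8 + 7 + 11 + 3 + 8 + 3 + 10) / 10 = 71 / 10 = 7.1000
LCL = c̄ − 3√c̄ = 7.1000 − 3 × 2.6646 = -0.8937 → 0 (cannot be negative)

0.000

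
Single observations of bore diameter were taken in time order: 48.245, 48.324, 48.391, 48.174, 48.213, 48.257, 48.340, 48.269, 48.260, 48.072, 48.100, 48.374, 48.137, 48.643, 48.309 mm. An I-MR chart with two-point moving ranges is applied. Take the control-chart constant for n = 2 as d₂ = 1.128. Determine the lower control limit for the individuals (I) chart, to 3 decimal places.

47.860

X̄ = (48.245 + 48.324 + 48.391 + 48.174 + 48.213 + 48.257 + 48.340 + 48.269 + 48.260 + 48.072 + 48.100 + 48.374 + 48.137 + 48.643 + 48.309) / 15 = 48.2739
Moving ranges: 0.079, 0.067, 0.217, 0.039, 0.044, 0.083, 0.071, 0.009, 0.188, 0.028, 0.274, 0.237, 0.506, 0.334; M̄R̄ = 2.1760 / 14 = 0.1554
LCL = X̄ − 3·M̄R̄/d₂ = 48.2739 − 3 × 0.1554 / 1.128 = 47.8605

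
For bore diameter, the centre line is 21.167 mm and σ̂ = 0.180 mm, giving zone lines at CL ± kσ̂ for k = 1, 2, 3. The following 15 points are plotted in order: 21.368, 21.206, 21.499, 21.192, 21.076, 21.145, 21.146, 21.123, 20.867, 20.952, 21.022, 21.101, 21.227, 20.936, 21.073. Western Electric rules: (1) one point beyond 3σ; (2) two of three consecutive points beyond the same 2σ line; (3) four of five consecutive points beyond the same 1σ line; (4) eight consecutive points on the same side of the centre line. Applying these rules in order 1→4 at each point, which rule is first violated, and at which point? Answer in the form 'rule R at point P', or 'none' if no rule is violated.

Zone of each point (C = within 1σ̂, B = 1σ̂–2σ̂, A = 2σ̂–3σ̂, * = beyond 3σ̂; sign = side of CL): 1:+B, 2:+C, 3:+B, 4:+C, 5:-C, 6:-C, 7:-C, 8:-C, 9:-B, 10:-B, 11:-C, 12:-C, 13:+C, 14:-B, 15:-C
Rule 4 (eight consecutive points on the same side of the centre line) is satisfied at point 12.

rule 4 at point 12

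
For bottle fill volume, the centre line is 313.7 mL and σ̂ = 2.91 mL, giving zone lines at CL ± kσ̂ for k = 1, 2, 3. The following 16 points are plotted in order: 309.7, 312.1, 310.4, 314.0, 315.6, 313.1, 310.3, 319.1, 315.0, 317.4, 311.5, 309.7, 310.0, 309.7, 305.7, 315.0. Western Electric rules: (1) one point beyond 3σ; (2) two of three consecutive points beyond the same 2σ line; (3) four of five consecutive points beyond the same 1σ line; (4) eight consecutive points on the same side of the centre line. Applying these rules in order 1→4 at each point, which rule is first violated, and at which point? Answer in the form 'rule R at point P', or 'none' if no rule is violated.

Zone of each point (C = within 1σ̂, B = 1σ̂–2σ̂, A = 2σ̂–3σ̂, * = beyond 3σ̂; sign = side of CL): 1:-B, 2:-C, 3:-B, 4:+C, 5:+C, 6:-C, 7:-B, 8:+B, 9:+C, 10:+B, 11:-C, 12:-B, 13:-B, 14:-B, 15:-A, 16:+C
Rule 3 (four of five consecutive points beyond the same 1σ limit) is satisfied at point 15.

rule 3 at point 15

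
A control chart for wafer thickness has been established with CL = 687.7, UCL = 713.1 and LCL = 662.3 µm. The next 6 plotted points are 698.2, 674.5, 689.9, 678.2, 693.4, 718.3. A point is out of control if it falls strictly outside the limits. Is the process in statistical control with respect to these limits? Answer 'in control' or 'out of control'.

out of control

Compare each point to [662.3, 713.1]: sample 6 = 718.3 > UCL.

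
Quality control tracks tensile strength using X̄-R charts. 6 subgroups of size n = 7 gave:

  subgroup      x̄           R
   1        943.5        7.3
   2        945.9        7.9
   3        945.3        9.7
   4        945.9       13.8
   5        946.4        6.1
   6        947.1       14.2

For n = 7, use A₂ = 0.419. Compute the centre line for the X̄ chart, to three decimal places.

945.683

X̄̄ = (943.5 + 945.9 + 945.3 + 945.9 + 946.4 + 947.1) / 6 = 5674.1000 / 6 = 945.6833
CL = X̄̄ = 945.6833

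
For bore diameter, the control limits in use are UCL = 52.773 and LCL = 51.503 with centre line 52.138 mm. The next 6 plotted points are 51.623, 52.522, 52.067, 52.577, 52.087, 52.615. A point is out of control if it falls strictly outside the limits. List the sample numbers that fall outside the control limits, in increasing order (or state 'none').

All 6 points lie within [51.503, 52.773].

none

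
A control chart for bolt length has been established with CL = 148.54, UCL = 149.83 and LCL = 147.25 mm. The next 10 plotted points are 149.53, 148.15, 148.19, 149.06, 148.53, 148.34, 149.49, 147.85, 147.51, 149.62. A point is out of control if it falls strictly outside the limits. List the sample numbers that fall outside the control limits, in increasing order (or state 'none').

All 10 points lie within [147.25, 149.83].

none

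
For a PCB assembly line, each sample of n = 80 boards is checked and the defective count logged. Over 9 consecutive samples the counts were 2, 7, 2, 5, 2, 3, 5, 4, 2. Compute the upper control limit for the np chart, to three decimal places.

9.085

p̄ = Σdᵢ / (k·n) = 32 / (9 × 80) = 0.04444
UCL = np̄ + 3·√(np̄(1−p̄)) = 3.5556 + 3 × √(3.5556×0.95556) = 3.5556 + 3 × 1.8432 = 9.0853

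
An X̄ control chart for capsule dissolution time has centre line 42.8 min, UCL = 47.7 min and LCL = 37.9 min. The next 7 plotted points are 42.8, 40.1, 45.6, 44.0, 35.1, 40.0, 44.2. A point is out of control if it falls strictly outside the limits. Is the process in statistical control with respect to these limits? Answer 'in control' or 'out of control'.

out of control

Compare each point to [37.9, 47.7]: sample 5 = 35.1 < LCL.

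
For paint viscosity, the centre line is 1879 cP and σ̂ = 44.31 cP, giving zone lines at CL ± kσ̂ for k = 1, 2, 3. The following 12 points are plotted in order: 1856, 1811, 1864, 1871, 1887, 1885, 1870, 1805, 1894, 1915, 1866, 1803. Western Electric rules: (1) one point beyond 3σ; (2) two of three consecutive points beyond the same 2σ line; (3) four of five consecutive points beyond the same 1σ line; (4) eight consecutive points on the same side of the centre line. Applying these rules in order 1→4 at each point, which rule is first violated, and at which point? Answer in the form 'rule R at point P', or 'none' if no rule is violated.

none

Zone of each point (C = within 1σ̂, B = 1σ̂–2σ̂, A = 2σ̂–3σ̂, * = beyond 3σ̂; sign = side of CL): 1:-C, 2:-B, 3:-C, 4:-C, 5:+C, 6:+C, 7:-C, 8:-B, 9:+C, 10:+C, 11:-C, 12:-B
No rule fires across all 12 points.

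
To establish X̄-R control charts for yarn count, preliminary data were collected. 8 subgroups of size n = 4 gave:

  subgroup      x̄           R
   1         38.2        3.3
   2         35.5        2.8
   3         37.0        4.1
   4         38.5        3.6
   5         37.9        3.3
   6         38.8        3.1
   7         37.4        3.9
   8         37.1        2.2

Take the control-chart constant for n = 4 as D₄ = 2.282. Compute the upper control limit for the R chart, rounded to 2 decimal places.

7.50

R̄ = (3.3 + 2.8 + 4.1 + 3.6 + 3.3 + 3.1 + 3.9 + 2.2) / 8 = 26.3000 / 8 = 3.2875
UCL_R = D₄·R̄ = 2.282 × 3.2875 = 7.5021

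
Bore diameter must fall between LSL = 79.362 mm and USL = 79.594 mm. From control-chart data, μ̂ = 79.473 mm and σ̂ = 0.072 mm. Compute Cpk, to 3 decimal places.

Cpu = (USL − μ̂) / (3σ̂) = (79.594 − 79.473) / (3 × 0.072) = 0.5602; Cpl = (μ̂ − LSL) / (3σ̂) = (79.473 − 79.362) / (3 × 0.072) = 0.5139; Cpk = min(Cpu, Cpl) = 0.5139

0.514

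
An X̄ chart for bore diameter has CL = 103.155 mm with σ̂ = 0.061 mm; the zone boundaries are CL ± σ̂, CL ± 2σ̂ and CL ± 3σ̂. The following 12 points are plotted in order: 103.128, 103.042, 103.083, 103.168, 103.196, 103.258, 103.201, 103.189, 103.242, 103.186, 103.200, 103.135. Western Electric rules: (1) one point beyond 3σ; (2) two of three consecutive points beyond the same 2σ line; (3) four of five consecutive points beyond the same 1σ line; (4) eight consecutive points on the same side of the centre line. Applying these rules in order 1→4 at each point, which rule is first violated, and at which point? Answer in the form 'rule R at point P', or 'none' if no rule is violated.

Zone of each point (C = within 1σ̂, B = 1σ̂–2σ̂, A = 2σ̂–3σ̂, * = beyond 3σ̂; sign = side of CL): 1:-C, 2:-B, 3:-B, 4:+C, 5:+C, 6:+B, 7:+C, 8:+C, 9:+B, 10:+C, 11:+C, 12:-C
Rule 4 (eight consecutive points on the same side of the centre line) is satisfied at point 11.

rule 4 at point 11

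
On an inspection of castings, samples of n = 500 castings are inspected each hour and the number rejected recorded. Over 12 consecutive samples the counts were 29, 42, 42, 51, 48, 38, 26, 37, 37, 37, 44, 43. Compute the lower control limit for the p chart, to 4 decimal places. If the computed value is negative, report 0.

p̄ = Σdᵢ / (k·n) = 474 / (12 × 500) = 0.07900
LCL = p̄ − 3·√(p̄(1−p̄)/n) = 0.07900 − 3 × 0.01206 = 0.04281

0.0428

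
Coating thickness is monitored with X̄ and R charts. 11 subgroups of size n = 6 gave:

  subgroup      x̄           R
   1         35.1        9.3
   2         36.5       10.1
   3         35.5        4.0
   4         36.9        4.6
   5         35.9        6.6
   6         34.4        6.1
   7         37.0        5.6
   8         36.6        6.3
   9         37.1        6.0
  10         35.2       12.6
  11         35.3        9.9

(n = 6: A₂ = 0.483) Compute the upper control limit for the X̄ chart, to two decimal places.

39.52

X̄̄ = (35.1 + 36.5 + 35.5 + 36.9 + 35.9 + 34.4 + 37.0 + 36.6 + 37.1 + 35.2 + 35.3) / 11 = 395.5000 / 11 = 35.9545
R̄ = (9.3 + 10.1 + 4.0 + 4.6 + 6.6 + 6.1 + 5.6 + 6.3 + 6.0 + 12.6 + 9.9) / 11 = 81.1000 / 11 = 7.3727
UCL = X̄̄ + A₂·R̄ = 35.9545 + 0.483 × 7.3727 = 39.5156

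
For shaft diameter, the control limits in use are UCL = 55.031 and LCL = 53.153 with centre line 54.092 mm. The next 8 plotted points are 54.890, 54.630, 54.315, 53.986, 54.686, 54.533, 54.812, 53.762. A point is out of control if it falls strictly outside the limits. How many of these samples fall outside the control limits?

All 8 points lie within [53.153, 55.031].

0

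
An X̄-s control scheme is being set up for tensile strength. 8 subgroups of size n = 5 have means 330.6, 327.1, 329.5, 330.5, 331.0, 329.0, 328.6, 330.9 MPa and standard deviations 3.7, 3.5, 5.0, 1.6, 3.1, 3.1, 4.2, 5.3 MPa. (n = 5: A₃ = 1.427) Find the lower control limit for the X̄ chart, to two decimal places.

X̄̄ = (330.6 + 327.1 + 329.5 + 330.5 + 331.0 + 329.0 + 328.6 + 330.9) / 8 = 329.6500
s̄ = (3.7 + 3.5 + 5.0 + 1.6 + 3.1 + 3.1 + 4.2 + 5.3) / 8 = 3.6875
LCL = X̄̄ − A₃·s̄ = 329.6500 − 1.427 × 3.6875 = 324.3879

324.39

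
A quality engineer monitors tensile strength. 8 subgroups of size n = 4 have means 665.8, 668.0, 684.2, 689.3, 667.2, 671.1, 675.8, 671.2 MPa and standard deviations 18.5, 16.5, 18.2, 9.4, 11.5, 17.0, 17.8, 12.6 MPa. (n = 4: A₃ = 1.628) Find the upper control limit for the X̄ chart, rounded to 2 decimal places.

X̄̄ = (665.8 + 668.0 + 684.2 + 689.3 + 667.2 + 671.1 + 675.8 + 671.2) / 8 = 674.0750
s̄ = (18.5 + 16.5 + 18.2 + 9.4 + 11.5 + 17.0 + 17.8 + 12.6) / 8 = 15.1875
UCL = X̄̄ + A₃·s̄ = 674.0750 + 1.628 × 15.1875 = 698.8003

698.80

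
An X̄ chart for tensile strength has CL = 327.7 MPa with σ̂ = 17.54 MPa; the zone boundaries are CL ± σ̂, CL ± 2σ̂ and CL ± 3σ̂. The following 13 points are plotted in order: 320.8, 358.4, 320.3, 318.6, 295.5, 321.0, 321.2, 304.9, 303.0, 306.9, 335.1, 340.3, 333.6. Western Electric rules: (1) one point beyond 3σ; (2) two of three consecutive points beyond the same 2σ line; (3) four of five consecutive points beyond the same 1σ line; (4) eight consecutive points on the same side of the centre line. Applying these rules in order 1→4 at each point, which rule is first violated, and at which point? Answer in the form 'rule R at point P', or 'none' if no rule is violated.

Zone of each point (C = within 1σ̂, B = 1σ̂–2σ̂, A = 2σ̂–3σ̂, * = beyond 3σ̂; sign = side of CL): 1:-C, 2:+B, 3:-C, 4:-C, 5:-B, 6:-C, 7:-C, 8:-B, 9:-B, 10:-B, 11:+C, 12:+C, 13:+C
Rule 4 (eight consecutive points on the same side of the centre line) is satisfied at point 10.

rule 4 at point 10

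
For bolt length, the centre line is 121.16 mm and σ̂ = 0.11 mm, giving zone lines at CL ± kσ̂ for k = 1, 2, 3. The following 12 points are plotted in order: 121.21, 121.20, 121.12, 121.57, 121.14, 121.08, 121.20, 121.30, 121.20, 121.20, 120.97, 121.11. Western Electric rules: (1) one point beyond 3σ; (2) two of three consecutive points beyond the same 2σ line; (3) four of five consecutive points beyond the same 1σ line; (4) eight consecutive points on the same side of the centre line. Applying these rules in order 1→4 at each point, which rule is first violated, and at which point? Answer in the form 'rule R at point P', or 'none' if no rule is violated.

rule 1 at point 4

Zone of each point (C = within 1σ̂, B = 1σ̂–2σ̂, A = 2σ̂–3σ̂, * = beyond 3σ̂; sign = side of CL): 1:+C, 2:+C, 3:-C, 4:+*, 5:-C, 6:-C, 7:+C, 8:+B, 9:+C, 10:+C, 11:-B, 12:-C
Rule 1 (one point beyond the 3σ limits) is satisfied at point 4.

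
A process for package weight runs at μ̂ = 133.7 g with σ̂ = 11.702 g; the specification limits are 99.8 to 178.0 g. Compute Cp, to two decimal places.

1.11

Cp = (USL − LSL) / (6σ̂) = (178.0 − 99.8) / (6 × 11.702) = 78.2000 / 70.2120 = 1.1138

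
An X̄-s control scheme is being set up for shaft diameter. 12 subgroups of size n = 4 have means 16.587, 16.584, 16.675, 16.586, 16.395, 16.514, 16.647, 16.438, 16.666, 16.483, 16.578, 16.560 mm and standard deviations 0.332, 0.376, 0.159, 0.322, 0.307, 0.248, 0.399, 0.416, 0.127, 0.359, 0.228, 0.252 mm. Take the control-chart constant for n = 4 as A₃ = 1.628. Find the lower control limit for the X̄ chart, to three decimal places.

16.081

X̄̄ = (16.587 + 16.584 + 16.675 + 16.586 + 16.395 + 16.514 + 16.647 + 16.438 + 16.666 + 16.483 + 16.578 + 16.560) / 12 = 16.5594
s̄ = (0.332 + 0.376 + 0.159 + 0.322 + 0.307 + 0.248 + 0.399 + 0.416 + 0.127 + 0.359 + 0.228 + 0.252) / 12 = 0.2938
LCL = X̄̄ − A₃·s̄ = 16.5594 − 1.628 × 0.2938 = 16.0812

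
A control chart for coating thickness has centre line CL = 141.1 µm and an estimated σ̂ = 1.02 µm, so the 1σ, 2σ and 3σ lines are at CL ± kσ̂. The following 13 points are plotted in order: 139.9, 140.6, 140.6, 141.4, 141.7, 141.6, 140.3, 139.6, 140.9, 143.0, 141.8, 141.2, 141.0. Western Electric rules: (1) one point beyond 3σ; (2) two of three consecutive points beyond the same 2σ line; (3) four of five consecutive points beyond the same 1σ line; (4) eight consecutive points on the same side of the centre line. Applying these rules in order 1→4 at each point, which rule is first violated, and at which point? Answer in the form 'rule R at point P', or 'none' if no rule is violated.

none

Zone of each point (C = within 1σ̂, B = 1σ̂–2σ̂, A = 2σ̂–3σ̂, * = beyond 3σ̂; sign = side of CL): 1:-B, 2:-C, 3:-C, 4:+C, 5:+C, 6:+C, 7:-C, 8:-B, 9:-C, 10:+B, 11:+C, 12:+C, 13:-C
No rule fires across all 13 points.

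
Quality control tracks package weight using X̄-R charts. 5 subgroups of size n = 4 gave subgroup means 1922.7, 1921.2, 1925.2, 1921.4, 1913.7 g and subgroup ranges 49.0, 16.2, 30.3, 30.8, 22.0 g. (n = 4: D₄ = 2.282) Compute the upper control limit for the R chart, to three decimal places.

67.684

R̄ = (49.0 + 16.2 + 30.3 + 30.8 + 22.0) / 5 = 148.3000 / 5 = 29.6600
UCL_R = D₄·R̄ = 2.282 × 29.6600 = 67.6841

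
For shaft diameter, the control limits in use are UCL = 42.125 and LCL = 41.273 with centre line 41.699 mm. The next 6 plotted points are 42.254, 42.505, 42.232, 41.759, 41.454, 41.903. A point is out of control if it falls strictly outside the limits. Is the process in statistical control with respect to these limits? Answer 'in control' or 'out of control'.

Compare each point to [41.273, 42.125]: sample 1 = 42.254 > UCL; sample 2 = 42.505 > UCL; sample 3 = 42.232 > UCL.

out of control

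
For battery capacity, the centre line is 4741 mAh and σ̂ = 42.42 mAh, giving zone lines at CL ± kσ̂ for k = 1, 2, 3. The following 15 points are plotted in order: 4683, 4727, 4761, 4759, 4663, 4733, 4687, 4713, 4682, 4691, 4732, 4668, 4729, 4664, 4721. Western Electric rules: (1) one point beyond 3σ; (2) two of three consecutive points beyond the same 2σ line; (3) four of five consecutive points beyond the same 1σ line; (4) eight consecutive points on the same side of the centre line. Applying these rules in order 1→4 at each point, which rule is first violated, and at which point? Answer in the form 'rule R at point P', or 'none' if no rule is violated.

Zone of each point (C = within 1σ̂, B = 1σ̂–2σ̂, A = 2σ̂–3σ̂, * = beyond 3σ̂; sign = side of CL): 1:-B, 2:-C, 3:+C, 4:+C, 5:-B, 6:-C, 7:-B, 8:-C, 9:-B, 10:-B, 11:-C, 12:-B, 13:-C, 14:-B, 15:-C
Rule 4 (eight consecutive points on the same side of the centre line) is satisfied at point 12.

rule 4 at point 12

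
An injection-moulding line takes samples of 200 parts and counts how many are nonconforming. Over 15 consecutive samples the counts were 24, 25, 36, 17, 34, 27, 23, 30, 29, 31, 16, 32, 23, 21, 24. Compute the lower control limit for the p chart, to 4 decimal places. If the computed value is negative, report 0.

0.0592

p̄ = Σdᵢ / (k·n) = 392 / (15 × 200) = 0.13067
LCL = p̄ − 3·√(p̄(1−p̄)/n) = 0.13067 − 3 × 0.02383 = 0.05917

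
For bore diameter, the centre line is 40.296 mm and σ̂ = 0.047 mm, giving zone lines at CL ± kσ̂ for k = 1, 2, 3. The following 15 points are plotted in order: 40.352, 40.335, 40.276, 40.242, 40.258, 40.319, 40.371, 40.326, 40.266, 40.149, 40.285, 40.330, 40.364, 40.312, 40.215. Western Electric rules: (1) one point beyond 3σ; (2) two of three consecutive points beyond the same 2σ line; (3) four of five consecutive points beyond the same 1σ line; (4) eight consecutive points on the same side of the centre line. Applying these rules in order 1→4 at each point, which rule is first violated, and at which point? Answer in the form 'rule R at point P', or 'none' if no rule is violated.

Zone of each point (C = within 1σ̂, B = 1σ̂–2σ̂, A = 2σ̂–3σ̂, * = beyond 3σ̂; sign = side of CL): 1:+B, 2:+C, 3:-C, 4:-B, 5:-C, 6:+C, 7:+B, 8:+C, 9:-C, 10:-*, 11:-C, 12:+C, 13:+B, 14:+C, 15:-B
Rule 1 (one point beyond the 3σ limits) is satisfied at point 10.

rule 1 at point 10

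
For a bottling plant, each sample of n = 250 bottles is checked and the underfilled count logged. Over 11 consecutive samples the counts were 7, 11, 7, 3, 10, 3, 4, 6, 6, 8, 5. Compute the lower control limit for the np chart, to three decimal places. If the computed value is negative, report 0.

p̄ = Σdᵢ / (k·n) = 70 / (11 × 250) = 0.02545
LCL = np̄ − 3·√(np̄(1−p̄)) = 6.3636 − 3 × 2.4903 = -1.1073 → 0 (negative, so LCL = 0)

0.000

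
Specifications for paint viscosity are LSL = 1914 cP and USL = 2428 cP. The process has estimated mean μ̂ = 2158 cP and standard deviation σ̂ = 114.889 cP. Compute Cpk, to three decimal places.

Cpu = (USL − μ̂) / (3σ̂) = (2428 − 2158) / (3 × 114.889) = 0.7834; Cpl = (μ̂ − LSL) / (3σ̂) = (2158 − 1914) / (3 × 114.889) = 0.7079; Cpk = min(Cpu, Cpl) = 0.7079

0.708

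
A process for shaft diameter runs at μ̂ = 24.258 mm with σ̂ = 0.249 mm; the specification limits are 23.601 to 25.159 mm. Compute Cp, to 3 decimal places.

1.043

Cp = (USL − LSL) / (6σ̂) = (25.159 − 23.601) / (6 × 0.249) = 1.5580 / 1.4940 = 1.0428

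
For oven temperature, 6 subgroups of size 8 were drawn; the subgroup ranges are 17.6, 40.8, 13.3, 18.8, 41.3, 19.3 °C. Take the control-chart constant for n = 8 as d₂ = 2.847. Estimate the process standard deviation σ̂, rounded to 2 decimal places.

R̄ = (17.6 + 40.8 + 13.3 + 18.8 + 41.3 + 19.3) / 6 = 25.1833
σ̂ = R̄ / d₂ = 25.1833 / 2.847 = 8.8456

8.85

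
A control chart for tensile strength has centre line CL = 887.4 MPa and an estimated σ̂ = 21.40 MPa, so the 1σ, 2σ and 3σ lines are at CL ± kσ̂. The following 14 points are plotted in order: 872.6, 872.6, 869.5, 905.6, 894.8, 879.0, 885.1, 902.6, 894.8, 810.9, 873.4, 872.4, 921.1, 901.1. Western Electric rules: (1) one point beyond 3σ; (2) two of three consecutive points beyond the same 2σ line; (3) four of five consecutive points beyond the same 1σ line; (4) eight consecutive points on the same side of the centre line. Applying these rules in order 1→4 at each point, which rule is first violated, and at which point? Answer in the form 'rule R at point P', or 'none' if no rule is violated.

rule 1 at point 10

Zone of each point (C = within 1σ̂, B = 1σ̂–2σ̂, A = 2σ̂–3σ̂, * = beyond 3σ̂; sign = side of CL): 1:-C, 2:-C, 3:-C, 4:+C, 5:+C, 6:-C, 7:-C, 8:+C, 9:+C, 10:-*, 11:-C, 12:-C, 13:+B, 14:+C
Rule 1 (one point beyond the 3σ limits) is satisfied at point 10.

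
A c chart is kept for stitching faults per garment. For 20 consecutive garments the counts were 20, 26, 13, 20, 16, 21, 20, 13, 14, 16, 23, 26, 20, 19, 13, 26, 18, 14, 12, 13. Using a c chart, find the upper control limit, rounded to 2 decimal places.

c̄ = (20 + 26 + 13 + 20 + 16 + 21 + 20 + 13 + 14 + 16 + 23 + 26 + 20 + 19 + 13 + 26 + 18 + 14 + 12 + 13) / 20 = 363 / 20 = 18.1500
UCL = c̄ + 3√c̄ = 18.1500 + 3 × √18.1500 = 18.1500 + 3 × 4.2603 = 30.9308

30.93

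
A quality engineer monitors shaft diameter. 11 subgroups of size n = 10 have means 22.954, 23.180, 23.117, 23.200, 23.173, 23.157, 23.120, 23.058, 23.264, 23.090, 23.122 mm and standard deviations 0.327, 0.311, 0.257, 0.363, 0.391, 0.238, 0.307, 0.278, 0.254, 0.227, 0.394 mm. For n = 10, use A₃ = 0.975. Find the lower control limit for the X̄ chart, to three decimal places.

22.834

X̄̄ = (22.954 + 23.180 + 23.117 + 23.200 + 23.173 + 23.157 + 23.120 + 23.058 + 23.264 + 23.090 + 23.122) / 11 = 23.1305
s̄ = (0.327 + 0.311 + 0.257 + 0.363 + 0.391 + 0.238 + 0.307 + 0.278 + 0.254 + 0.227 + 0.394) / 11 = 0.3043
LCL = X̄̄ − A₃·s̄ = 23.1305 − 0.975 × 0.3043 = 22.8338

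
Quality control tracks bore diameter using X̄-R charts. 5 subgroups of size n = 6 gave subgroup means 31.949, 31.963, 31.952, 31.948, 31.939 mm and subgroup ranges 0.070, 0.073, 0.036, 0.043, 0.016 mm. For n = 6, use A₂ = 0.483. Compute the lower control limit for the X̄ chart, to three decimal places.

31.927

X̄̄ = (31.949 + 31.963 + 31.952 + 31.948 + 31.939) / 5 = 159.7510 / 5 = 31.9502
R̄ = (0.070 + 0.073 + 0.036 + 0.043 + 0.016) / 5 = 0.2380 / 5 = 0.0476
LCL = X̄̄ − A₂·R̄ = 31.9502 − 0.483 × 0.0476 = 31.9272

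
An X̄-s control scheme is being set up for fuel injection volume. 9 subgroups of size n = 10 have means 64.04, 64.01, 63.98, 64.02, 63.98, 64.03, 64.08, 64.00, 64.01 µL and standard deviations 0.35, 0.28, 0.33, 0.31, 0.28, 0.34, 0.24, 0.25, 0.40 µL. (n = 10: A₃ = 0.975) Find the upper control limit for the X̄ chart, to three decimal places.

64.318

X̄̄ = (64.04 + 64.01 + 63.98 + 64.02 + 63.98 + 64.03 + 64.08 + 64.00 + 64.01) / 9 = 64.0167
s̄ = (0.35 + 0.28 + 0.33 + 0.31 + 0.28 + 0.34 + 0.24 + 0.25 + 0.40) / 9 = 0.3089
UCL = X̄̄ + A₃·s̄ = 64.0167 + 0.975 × 0.3089 = 64.3178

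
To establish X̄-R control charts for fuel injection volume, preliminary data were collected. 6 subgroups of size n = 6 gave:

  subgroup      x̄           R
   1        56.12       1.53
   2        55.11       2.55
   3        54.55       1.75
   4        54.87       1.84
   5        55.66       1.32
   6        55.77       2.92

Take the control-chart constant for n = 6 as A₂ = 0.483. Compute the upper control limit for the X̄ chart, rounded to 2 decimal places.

56.31

X̄̄ = (56.12 + 55.11 + 54.55 + 54.87 + 55.66 + 55.77) / 6 = 332.0800 / 6 = 55.3467
R̄ = (1.53 + 2.55 + 1.75 + 1.84 + 1.32 + 2.92) / 6 = 11.9100 / 6 = 1.9850
UCL = X̄̄ + A₂·R̄ = 55.3467 + 0.483 × 1.9850 = 56.3054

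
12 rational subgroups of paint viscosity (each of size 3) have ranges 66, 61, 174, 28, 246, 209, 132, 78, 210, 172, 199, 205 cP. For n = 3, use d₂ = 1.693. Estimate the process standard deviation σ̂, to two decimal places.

R̄ = (66 + 61 + 174 + 28 + 246 + 209 + 132 + 78 + 210 + 172 + 199 + 205) / 12 = 148.3333
σ̂ = R̄ / d₂ = 148.3333 / 1.693 = 87.6157

87.62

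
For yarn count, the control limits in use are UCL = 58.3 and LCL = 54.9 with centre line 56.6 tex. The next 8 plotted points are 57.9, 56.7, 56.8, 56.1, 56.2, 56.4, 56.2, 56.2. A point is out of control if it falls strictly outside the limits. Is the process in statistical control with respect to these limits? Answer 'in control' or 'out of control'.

in control

All 8 points lie within [54.9, 58.3].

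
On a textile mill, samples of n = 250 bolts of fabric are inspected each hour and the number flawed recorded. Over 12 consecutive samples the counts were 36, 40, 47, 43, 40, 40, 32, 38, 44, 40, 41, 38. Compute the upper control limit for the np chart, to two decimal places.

p̄ = Σdᵢ / (k·n) = 479 / (12 × 250) = 0.15967
UCL = np̄ + 3·√(np̄(1−p̄)) = 39.9167 + 3 × √(39.9167×0.84033) = 39.9167 + 3 × 5.7917 = 57.2916

57.29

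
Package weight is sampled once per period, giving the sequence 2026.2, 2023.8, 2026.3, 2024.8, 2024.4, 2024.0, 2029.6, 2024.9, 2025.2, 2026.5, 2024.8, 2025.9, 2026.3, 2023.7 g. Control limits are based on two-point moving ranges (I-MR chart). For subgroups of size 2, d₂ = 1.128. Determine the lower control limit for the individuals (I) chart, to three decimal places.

2020.363

X̄ = (2026.2 + 2023.8 + 2026.3 + 2024.8 + 2024.4 + 2024.0 + 2029.6 + 2024.9 + 2025.2 + 2026.5 + 2024.8 + 2025.9 + 2026.3 + 2023.7) / 14 = 2025.4571
Moving ranges: 2.4, 2.5, 1.5, 0.4, 0.4, 5.6, 4.7, 0.3, 1.3, 1.7, 1.1, 0.4, 2.6; M̄R̄ = 24.9000 / 13 = 1.9154
LCL = X̄ − 3·M̄R̄/d₂ = 2025.4571 − 3 × 1.9154 / 1.128 = 2020.3630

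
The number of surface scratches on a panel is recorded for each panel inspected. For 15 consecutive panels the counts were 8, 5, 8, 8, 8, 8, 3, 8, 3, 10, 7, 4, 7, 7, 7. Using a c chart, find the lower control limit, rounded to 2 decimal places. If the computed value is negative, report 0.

c̄ = (8 + 5 + 8 + 8 + 8 + 8 + 3 + 8 + 3 + 10 + 7 + 4 + 7 + 7 + 7) / 15 = 101 / 15 = 6.7333
LCL = c̄ − 3√c̄ = 6.7333 − 3 × 2.5949 = -1.0513 → 0 (cannot be negative)

0.00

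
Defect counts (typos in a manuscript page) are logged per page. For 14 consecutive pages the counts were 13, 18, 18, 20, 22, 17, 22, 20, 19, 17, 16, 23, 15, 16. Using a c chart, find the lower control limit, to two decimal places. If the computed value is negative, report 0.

5.46

c̄ = (13 + 18 + 18 + 20 + 22 + 17 + 22 + 20 + 19 + 17 + 16 + 23 + 15 + 16) / 14 = 256 / 14 = 18.2857
LCL = c̄ − 3√c̄ = 18.2857 − 3 × 4.2762 = 5.4572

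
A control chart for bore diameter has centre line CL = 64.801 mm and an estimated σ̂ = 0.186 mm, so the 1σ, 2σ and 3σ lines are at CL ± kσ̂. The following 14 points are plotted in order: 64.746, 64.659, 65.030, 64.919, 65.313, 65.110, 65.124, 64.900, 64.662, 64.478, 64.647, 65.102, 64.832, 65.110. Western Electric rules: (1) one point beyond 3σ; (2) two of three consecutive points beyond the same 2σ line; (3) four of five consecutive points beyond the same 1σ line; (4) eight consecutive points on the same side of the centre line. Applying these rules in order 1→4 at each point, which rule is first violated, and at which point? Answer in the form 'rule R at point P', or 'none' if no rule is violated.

rule 3 at point 7

Zone of each point (C = within 1σ̂, B = 1σ̂–2σ̂, A = 2σ̂–3σ̂, * = beyond 3σ̂; sign = side of CL): 1:-C, 2:-C, 3:+B, 4:+C, 5:+A, 6:+B, 7:+B, 8:+C, 9:-C, 10:-B, 11:-C, 12:+B, 13:+C, 14:+B
Rule 3 (four of five consecutive points beyond the same 1σ limit) is satisfied at point 7.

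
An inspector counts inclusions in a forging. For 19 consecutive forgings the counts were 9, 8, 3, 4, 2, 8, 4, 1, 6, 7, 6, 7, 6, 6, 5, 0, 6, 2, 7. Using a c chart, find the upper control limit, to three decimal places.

11.884

c̄ = (9 + 8 + 3 + 4 + 2 + 8 + 4 + 1 + 6 + 7 + 6 + 7 + 6 + 6 + 5 + 0 + 6 + 2 + 7) / 19 = 97 / 19 = 5.1053
UCL = c̄ + 3√c̄ = 5.1053 + 3 × √5.1053 = 5.1053 + 3 × 2.2595 = 11.8837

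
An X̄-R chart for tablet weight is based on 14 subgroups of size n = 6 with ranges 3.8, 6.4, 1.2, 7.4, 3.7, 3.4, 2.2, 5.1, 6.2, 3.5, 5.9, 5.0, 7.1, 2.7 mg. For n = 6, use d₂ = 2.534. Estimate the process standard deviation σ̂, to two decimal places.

1.79

R̄ = (3.8 + 6.4 + 1.2 + 7.4 + 3.7 + 3.4 + 2.2 + 5.1 + 6.2 + 3.5 + 5.9 + 5.0 + 7.1 + 2.7) / 14 = 4.5429
σ̂ = R̄ / d₂ = 4.5429 / 2.534 = 1.7928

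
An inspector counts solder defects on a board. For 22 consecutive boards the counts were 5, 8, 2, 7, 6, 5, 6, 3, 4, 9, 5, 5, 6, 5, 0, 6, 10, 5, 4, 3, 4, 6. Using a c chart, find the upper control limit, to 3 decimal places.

c̄ = (5 + 8 + 2 + 7 + 6 + 5 + 6 + 3 + 4 + 9 + 5 + 5 + 6 + 5 + 0 + 6 + 10 + 5 + 4 + 3 + 4 + 6) / 22 = 114 / 22 = 5.1818
UCL = c̄ + 3√c̄ = 5.1818 + 3 × √5.1818 = 5.1818 + 3 × 2.2764 = 12.0109

12.011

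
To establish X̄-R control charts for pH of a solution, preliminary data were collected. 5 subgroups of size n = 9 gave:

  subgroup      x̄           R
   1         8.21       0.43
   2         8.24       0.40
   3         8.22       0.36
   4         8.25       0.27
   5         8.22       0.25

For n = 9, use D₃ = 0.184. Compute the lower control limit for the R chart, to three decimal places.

R̄ = (0.43 + 0.40 + 0.36 + 0.27 + 0.25) / 5 = 1.7100 / 5 = 0.3420
LCL_R = D₃·R̄ = 0.184 × 0.3420 = 0.0629

0.063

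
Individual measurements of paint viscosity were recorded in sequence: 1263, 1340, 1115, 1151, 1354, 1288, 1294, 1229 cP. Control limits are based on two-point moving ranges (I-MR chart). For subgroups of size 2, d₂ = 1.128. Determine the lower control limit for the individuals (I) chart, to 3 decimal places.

996.651

X̄ = (1263 + 1340 + 1115 + 1151 + 1354 + 1288 + 1294 + 1229) / 8 = 1254.2500
Moving ranges: 77, 225, 36, 203, 66, 6, 65; M̄R̄ = 678.0000 / 7 = 96.8571
LCL = X̄ − 3·M̄R̄/d₂ = 1254.2500 − 3 × 96.8571 / 1.128 = 996.6512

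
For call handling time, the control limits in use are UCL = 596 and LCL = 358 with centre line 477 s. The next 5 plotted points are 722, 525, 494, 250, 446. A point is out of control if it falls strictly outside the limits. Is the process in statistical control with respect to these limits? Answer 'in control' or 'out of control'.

Compare each point to [358, 596]: sample 1 = 722 > UCL; sample 4 = 250 < LCL.

out of control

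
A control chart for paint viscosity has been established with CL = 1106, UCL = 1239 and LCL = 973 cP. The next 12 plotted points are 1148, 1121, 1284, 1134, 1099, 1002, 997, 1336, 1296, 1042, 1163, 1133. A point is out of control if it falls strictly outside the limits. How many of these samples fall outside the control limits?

3

Compare each point to [973, 1239]: sample 3 = 1284 > UCL; sample 8 = 1336 > UCL; sample 9 = 1296 > UCL.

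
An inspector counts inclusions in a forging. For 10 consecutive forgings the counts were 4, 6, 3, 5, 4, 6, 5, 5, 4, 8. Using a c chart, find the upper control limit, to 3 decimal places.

11.708

c̄ = (4 + 6 + 3 + 5 + 4 + 6 + 5 + 5 + 4 + 8) / 10 = 50 / 10 = 5.0000
UCL = c̄ + 3√c̄ = 5.0000 + 3 × √5.0000 = 5.0000 + 3 × 2.2361 = 11.7082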